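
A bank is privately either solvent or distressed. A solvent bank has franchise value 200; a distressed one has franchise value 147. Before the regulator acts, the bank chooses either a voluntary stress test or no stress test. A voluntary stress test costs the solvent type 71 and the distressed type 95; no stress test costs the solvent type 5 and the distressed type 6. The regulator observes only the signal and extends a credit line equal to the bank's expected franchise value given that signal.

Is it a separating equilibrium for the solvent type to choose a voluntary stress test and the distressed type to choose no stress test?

No

If types separate, stress test earns payment 200 and no stress test earns 147.
Solvent: stress test gives 200 − 71 = 129; no stress test gives 147 − 5 = 142. Would deviate. ✗
Distressed: no stress test gives 147 − 6 = 141; stress test gives 200 − 95 = 105. No deviation. ✓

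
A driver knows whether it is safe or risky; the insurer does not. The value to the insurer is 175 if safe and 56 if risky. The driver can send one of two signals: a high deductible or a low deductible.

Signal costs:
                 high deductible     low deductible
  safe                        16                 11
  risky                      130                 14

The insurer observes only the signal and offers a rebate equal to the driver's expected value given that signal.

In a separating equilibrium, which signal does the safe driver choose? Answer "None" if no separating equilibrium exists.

Try safe → high deductible, risky → low deductible:
  If types separate, high deductible earns payment 175 and low deductible earns 56.
  Safe: high deductible gives 175 − 16 = 159; low deductible gives 56 − 11 = 45. No deviation. ✓
  Risky: low deductible gives 56 − 14 = 42; high deductible gives 175 − 130 = 45. Would deviate. ✗
Try safe → low deductible, risky → high deductible:
  If types separate, low deductible earns payment 175 and high deductible earns 56.
  Safe: low deductible gives 175 − 11 = 164; high deductible gives 56 − 16 = 40. No deviation. ✓
  Risky: high deductible gives 56 − 130 = -74; low deductible gives 175 − 14 = 161. Would deviate. ✗
Neither assignment is incentive-compatible.

None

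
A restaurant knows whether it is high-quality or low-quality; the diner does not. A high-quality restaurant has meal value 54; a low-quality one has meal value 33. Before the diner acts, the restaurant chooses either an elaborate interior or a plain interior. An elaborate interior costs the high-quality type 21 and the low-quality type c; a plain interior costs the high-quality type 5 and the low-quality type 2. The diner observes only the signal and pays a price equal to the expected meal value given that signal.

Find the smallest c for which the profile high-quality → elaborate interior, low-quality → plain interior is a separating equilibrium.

23

Under separation: elaborate interior → high-quality (pays 54); plain interior → low-quality (pays 33).
High-quality: 54 − 21 = 33 ≥ 33 − 5 = 28. Holds regardless of c. ✓
Low-quality: 33 − 2 ≥ 54 − c, so c ≥ 54 − 31 = 23.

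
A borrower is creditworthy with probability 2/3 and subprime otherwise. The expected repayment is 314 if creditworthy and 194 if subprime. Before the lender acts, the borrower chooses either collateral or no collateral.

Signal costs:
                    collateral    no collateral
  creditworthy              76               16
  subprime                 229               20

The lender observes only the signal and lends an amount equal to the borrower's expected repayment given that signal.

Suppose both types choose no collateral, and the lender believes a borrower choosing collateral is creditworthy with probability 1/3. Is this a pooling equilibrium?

At the pooled signal (no collateral) the lender holds the prior 2/3 and pays 2/3·314 + 1/3·194 = 274. Off-path (collateral) belief 1/3 gives 1/3·314 + 2/3·194 = 234.
Creditworthy: no collateral gives 274 − 16 = 258; collateral gives 234 − 76 = 158. Stays. ✓
Subprime: no collateral gives 274 − 20 = 254; collateral gives 234 − 229 = 5. Stays. ✓

Yes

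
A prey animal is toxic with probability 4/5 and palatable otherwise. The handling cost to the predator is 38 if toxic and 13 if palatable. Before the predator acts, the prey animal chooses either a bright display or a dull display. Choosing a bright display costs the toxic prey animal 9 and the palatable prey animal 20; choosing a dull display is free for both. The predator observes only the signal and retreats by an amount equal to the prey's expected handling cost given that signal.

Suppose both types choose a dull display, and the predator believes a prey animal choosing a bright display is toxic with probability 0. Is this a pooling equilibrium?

On the equilibrium path (dull display) the predator holds the prior 4/5 and pays 4/5·38 + 1/5·13 = 33. Off-path (bright display) belief 0 gives 0·38 + 1·13 = 13.
Toxic: dull display gives 33 − 0 = 33; bright display gives 13 − 9 = 4. Stays. ✓
Palatable: dull display gives 33 − 0 = 33; bright display gives 13 − 20 = -7. Stays. ✓
Beliefs are Bayes-consistent on-path and both types best-respond.

Yes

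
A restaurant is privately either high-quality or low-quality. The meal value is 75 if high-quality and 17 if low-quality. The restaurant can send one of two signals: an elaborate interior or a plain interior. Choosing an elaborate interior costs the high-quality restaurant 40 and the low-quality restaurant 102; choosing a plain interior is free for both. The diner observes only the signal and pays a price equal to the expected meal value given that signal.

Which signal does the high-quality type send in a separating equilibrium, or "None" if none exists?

Try high-quality → elaborate interior, low-quality → plain interior:
  Under separation the diner infers type exactly: elaborate interior → high-quality (pays 75), plain interior → low-quality (pays 17).
  High-quality: elaborate interior gives 75 − 40 = 35; plain interior gives 17 − 0 = 17. No deviation. ✓
  Low-quality: plain interior gives 17 − 0 = 17; elaborate interior gives 75 − 102 = -27. No deviation. ✓
Both hold — the high-quality type sends elaborate interior.

elaborate interior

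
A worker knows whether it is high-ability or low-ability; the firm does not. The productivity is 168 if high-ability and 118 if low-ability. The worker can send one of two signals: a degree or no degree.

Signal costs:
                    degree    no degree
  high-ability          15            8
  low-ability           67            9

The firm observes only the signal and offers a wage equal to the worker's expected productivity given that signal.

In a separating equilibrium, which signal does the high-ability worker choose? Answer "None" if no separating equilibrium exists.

degree

Try high-ability → degree, low-ability → no degree:
  Under separation the firm infers type exactly: degree → high-ability (pays 168), no degree → low-ability (pays 118).
  High-ability: degree gives 168 − 15 = 153; no degree gives 118 − 8 = 110. No deviation. ✓
  Low-ability: no degree gives 118 − 9 = 109; degree gives 168 − 67 = 101. No deviation. ✓
Both hold — the high-ability type sends degree.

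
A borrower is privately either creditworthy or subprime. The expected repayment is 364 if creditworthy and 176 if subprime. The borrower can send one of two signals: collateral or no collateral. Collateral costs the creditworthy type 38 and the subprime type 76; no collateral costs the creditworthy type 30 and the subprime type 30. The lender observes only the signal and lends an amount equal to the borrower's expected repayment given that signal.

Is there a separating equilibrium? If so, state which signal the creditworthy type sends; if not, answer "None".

None

Try creditworthy → collateral, subprime → no collateral:
  If types separate, collateral earns payment 364 and no collateral earns 176.
  Creditworthy: collateral gives 364 − 38 = 326; no collateral gives 176 − 30 = 146. No deviation. ✓
  Subprime: no collateral gives 176 − 30 = 146; collateral gives 364 − 76 = 288. Would deviate. ✗
Try creditworthy → no collateral, subprime → collateral:
  If types separate, no collateral earns payment 364 and collateral earns 176.
  Creditworthy: no collateral gives 364 − 30 = 334; collateral gives 176 − 38 = 138. No deviation. ✓
  Subprime: collateral gives 176 − 76 = 100; no collateral gives 364 − 30 = 334. Would deviate. ✗
Neither assignment is incentive-compatible.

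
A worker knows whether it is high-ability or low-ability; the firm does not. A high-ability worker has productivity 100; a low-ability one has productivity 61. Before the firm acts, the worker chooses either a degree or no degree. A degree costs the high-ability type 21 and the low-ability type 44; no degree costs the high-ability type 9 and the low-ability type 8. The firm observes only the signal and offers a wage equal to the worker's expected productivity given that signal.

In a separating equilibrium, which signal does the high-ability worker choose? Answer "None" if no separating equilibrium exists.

Try high-ability → degree, low-ability → no degree:
  Under separation the firm infers type exactly: degree → high-ability (pays 100), no degree → low-ability (pays 61).
  High-ability: degree gives 100 − 21 = 79; no degree gives 61 − 9 = 52. No deviation. ✓
  Low-ability: no degree gives 61 − 8 = 53; degree gives 100 − 44 = 56. Would deviate. ✗
Try high-ability → no degree, low-ability → degree:
  Under separation the firm infers type exactly: no degree → high-ability (pays 100), degree → low-ability (pays 61).
  High-ability: no degree gives 100 − 9 = 91; degree gives 61 − 21 = 40. No deviation. ✓
  Low-ability: degree gives 61 − 44 = 17; no degree gives 100 − 8 = 92. Would deviate. ✗
Neither assignment is incentive-compatible.

None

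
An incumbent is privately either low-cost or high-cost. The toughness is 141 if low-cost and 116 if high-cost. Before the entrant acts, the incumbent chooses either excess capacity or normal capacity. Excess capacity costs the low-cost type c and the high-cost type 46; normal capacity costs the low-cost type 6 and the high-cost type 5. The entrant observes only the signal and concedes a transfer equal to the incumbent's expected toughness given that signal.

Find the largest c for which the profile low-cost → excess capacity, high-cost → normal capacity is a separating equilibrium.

31

Under separation: excess capacity → low-cost (pays 141); normal capacity → high-cost (pays 116).
High-cost: 116 − 5 = 111 ≥ 141 − 46 = 95. Holds regardless of c. ✓
Low-cost: 141 − c ≥ 116 − 6, so c ≤ 141 − 110 = 31.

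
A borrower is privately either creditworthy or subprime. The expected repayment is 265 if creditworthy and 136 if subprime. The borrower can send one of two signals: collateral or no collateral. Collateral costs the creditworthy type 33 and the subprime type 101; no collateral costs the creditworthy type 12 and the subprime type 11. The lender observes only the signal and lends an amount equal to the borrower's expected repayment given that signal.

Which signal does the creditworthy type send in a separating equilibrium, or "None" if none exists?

None

Try creditworthy → collateral, subprime → no collateral:
  Under separation the lender infers type exactly: collateral → creditworthy (pays 265), no collateral → subprime (pays 136).
  Creditworthy: collateral gives 265 − 33 = 232; no collateral gives 136 − 12 = 124. No deviation. ✓
  Subprime: no collateral gives 136 − 11 = 125; collateral gives 265 − 101 = 164. Would deviate. ✗
Try creditworthy → no collateral, subprime → collateral:
  Under separation the lender infers type exactly: no collateral → creditworthy (pays 265), collateral → subprime (pays 136).
  Creditworthy: no collateral gives 265 − 12 = 253; collateral gives 136 − 33 = 103. No deviation. ✓
  Subprime: collateral gives 136 − 101 = 35; no collateral gives 265 − 11 = 254. Would deviate. ✗
Neither assignment is incentive-compatible.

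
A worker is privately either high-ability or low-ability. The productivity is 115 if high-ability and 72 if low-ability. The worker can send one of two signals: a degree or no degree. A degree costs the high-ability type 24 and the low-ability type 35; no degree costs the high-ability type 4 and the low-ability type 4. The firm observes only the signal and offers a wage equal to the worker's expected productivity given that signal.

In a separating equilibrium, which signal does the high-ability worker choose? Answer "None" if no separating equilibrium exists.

None

Try high-ability → degree, low-ability → no degree:
  If types separate, degree earns payment 115 and no degree earns 72.
  High-ability: degree gives 115 − 24 = 91; no degree gives 72 − 4 = 68. No deviation. ✓
  Low-ability: no degree gives 72 − 4 = 68; degree gives 115 − 35 = 80. Would deviate. ✗
Try high-ability → no degree, low-ability → degree:
  If types separate, no degree earns payment 115 and degree earns 72.
  High-ability: no degree gives 115 − 4 = 111; degree gives 72 − 24 = 48. No deviation. ✓
  Low-ability: degree gives 72 − 35 = 37; no degree gives 115 − 4 = 111. Would deviate. ✗
Neither assignment is incentive-compatible.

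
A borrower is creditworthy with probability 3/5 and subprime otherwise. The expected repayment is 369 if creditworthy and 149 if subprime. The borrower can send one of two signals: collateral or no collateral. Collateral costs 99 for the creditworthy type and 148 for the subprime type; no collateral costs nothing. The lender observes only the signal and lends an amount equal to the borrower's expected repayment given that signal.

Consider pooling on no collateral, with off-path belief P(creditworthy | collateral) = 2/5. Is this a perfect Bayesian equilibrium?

On the equilibrium path (no collateral) the lender holds the prior 3/5 and pays 3/5·369 + 2/5·149 = 281. Off-path (collateral) belief 2/5 gives 2/5·369 + 3/5·149 = 237.
Creditworthy: no collateral gives 281 − 0 = 281; collateral gives 237 − 99 = 138. Stays. ✓
Subprime: no collateral gives 281 − 0 = 281; collateral gives 237 − 148 = 89. Stays. ✓
Beliefs are Bayes-consistent on-path and both types best-respond.

Yes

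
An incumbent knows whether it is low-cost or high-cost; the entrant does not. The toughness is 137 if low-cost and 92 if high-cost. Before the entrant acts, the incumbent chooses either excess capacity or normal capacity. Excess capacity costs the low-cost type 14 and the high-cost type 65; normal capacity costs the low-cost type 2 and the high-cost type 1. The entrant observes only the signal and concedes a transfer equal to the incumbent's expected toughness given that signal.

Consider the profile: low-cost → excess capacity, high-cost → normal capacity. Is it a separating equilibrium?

If types separate, excess capacity earns payment 137 and normal capacity earns 92.
Low-cost: excess capacity gives 137 − 14 = 123; normal capacity gives 92 − 2 = 90. No deviation. ✓
High-cost: normal capacity gives 92 − 1 = 91; excess capacity gives 137 − 65 = 72. No deviation. ✓
Neither type gains from mimicking the other.

Yes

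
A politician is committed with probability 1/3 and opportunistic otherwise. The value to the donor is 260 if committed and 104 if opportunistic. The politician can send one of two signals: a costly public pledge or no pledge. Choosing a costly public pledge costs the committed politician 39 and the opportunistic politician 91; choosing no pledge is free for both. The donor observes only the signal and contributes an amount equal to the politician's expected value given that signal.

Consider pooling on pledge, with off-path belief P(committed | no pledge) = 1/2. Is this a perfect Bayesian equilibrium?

On the equilibrium path (pledge) the donor holds the prior 1/3 and pays 1/3·260 + 2/3·104 = 156. Off-path (no pledge) belief 1/2 gives 1/2·260 + 1/2·104 = 182.
Committed: pledge gives 156 − 39 = 117; no pledge gives 182 − 0 = 182. Deviates. ✗
Opportunistic: pledge gives 156 − 91 = 65; no pledge gives 182 − 0 = 182. Deviates. ✗

No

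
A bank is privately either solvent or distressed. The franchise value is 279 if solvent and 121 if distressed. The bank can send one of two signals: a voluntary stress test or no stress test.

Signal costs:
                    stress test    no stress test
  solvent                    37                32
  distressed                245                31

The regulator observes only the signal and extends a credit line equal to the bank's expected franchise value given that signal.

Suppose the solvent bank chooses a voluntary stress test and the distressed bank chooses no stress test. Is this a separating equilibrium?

If types separate, stress test earns payment 279 and no stress test earns 121.
Solvent: stress test gives 279 − 37 = 242; no stress test gives 121 − 32 = 89. No deviation. ✓
Distressed: no stress test gives 121 − 31 = 90; stress test gives 279 − 245 = 34. No deviation. ✓
Both incentive constraints hold.

Yes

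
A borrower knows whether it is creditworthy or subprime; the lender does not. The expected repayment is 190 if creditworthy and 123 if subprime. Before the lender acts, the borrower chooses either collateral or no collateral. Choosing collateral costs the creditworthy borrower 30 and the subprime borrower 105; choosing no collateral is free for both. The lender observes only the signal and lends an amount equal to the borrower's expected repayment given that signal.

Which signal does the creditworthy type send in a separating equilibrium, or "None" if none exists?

Try creditworthy → collateral, subprime → no collateral:
  If types separate, collateral earns payment 190 and no collateral earns 123.
  Creditworthy: collateral gives 190 − 30 = 160; no collateral gives 123 − 0 = 123. No deviation. ✓
  Subprime: no collateral gives 123 − 0 = 123; collateral gives 190 − 105 = 85. No deviation. ✓
Both hold — the creditworthy type sends collateral.

collateral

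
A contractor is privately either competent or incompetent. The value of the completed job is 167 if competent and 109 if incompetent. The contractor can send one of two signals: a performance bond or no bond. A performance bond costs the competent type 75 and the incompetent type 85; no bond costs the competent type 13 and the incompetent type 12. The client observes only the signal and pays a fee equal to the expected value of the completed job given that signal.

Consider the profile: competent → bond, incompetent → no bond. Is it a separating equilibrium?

If types separate, bond earns payment 167 and no bond earns 109.
Competent: bond gives 167 − 75 = 92; no bond gives 109 − 13 = 96. Would deviate. ✗
Incompetent: no bond gives 109 − 12 = 97; bond gives 167 − 85 = 82. No deviation. ✓

No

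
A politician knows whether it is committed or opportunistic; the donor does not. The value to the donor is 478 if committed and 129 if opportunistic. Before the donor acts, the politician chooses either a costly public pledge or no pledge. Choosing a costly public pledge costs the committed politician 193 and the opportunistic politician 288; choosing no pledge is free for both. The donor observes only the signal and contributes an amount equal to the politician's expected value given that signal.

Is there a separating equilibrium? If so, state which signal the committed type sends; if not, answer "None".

None

Try committed → pledge, opportunistic → no pledge:
  If types separate, pledge earns payment 478 and no pledge earns 129.
  Committed: pledge gives 478 − 193 = 285; no pledge gives 129 − 0 = 129. No deviation. ✓
  Opportunistic: no pledge gives 129 − 0 = 129; pledge gives 478 − 288 = 190. Would deviate. ✗
Try committed → no pledge, opportunistic → pledge:
  If types separate, no pledge earns payment 478 and pledge earns 129.
  Committed: no pledge gives 478 − 0 = 478; pledge gives 129 − 193 = -64. No deviation. ✓
  Opportunistic: pledge gives 129 − 288 = -159; no pledge gives 478 − 0 = 478. Would deviate. ✗
Neither assignment is incentive-compatible.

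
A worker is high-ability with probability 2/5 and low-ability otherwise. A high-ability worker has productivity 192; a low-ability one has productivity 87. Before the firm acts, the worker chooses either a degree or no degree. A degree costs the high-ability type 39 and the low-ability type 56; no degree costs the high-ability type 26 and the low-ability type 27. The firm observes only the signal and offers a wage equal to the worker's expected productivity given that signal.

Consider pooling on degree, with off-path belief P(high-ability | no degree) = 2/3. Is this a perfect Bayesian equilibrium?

No

At the pooled signal (degree) the firm holds the prior 2/5 and pays 2/5·192 + 3/5·87 = 129. Off-path (no degree) belief 2/3 gives 2/3·192 + 1/3·87 = 157.
High-ability: degree gives 129 − 39 = 90; no degree gives 157 − 26 = 131. Deviates. ✗
Low-ability: degree gives 129 − 56 = 73; no degree gives 157 − 27 = 130. Deviates. ✗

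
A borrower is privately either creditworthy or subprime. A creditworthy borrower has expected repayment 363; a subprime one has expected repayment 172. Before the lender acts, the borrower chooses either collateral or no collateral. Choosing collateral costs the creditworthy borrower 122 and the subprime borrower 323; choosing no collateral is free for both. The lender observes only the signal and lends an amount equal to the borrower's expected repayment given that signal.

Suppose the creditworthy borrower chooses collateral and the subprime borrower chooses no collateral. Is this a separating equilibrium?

If types separate, collateral earns payment 363 and no collateral earns 172.
Creditworthy: collateral gives 363 − 122 = 241; no collateral gives 172 − 0 = 172. No deviation. ✓
Subprime: no collateral gives 172 − 0 = 172; collateral gives 363 − 323 = 40. No deviation. ✓
Both incentive constraints hold.

Yes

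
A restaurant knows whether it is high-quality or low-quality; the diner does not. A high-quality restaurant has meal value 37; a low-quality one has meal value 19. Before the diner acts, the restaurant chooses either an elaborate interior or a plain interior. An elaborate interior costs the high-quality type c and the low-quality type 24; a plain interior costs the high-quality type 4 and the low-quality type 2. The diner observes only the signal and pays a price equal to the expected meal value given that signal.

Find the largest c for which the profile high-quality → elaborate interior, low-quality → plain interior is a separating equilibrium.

Under separation: elaborate interior → high-quality (pays 37); plain interior → low-quality (pays 19).
Low-quality: 19 − 2 = 17 ≥ 37 − 24 = 13. Holds regardless of c. ✓
High-quality: 37 − c ≥ 19 − 4, so c ≤ 37 − 15 = 22.

22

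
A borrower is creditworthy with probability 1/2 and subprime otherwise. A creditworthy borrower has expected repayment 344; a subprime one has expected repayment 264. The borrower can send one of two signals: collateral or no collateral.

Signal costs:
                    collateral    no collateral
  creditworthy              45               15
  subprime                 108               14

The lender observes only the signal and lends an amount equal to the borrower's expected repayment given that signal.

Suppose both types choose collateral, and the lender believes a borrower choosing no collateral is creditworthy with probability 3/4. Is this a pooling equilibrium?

On the equilibrium path (collateral) the lender holds the prior 1/2 and pays 1/2·344 + 1/2·264 = 304. Off-path (no collateral) belief 3/4 gives 3/4·344 + 1/4·264 = 324.
Creditworthy: collateral gives 304 − 45 = 259; no collateral gives 324 − 15 = 309. Deviates. ✗
Subprime: collateral gives 304 − 108 = 196; no collateral gives 324 − 14 = 310. Deviates. ✗

No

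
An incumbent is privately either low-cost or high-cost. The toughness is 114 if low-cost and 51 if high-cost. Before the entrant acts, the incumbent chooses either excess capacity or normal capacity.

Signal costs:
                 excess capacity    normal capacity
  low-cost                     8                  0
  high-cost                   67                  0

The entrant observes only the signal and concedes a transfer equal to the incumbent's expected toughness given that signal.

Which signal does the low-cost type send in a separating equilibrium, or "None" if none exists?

excess capacity

Try low-cost → excess capacity, high-cost → normal capacity:
  Under separation the entrant infers type exactly: excess capacity → low-cost (pays 114), normal capacity → high-cost (pays 51).
  Low-cost: excess capacity gives 114 − 8 = 106; normal capacity gives 51 − 0 = 51. No deviation. ✓
  High-cost: normal capacity gives 51 − 0 = 51; excess capacity gives 114 − 67 = 47. No deviation. ✓
Both hold — the low-cost type sends excess capacity.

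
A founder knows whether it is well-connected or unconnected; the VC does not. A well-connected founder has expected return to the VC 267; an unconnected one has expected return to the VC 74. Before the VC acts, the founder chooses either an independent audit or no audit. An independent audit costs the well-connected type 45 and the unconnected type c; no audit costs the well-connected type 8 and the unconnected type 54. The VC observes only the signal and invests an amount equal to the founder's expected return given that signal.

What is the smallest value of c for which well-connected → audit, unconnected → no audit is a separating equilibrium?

Under separation: audit → well-connected (pays 267); no audit → unconnected (pays 74).
Well-connected: 267 − 45 = 222 ≥ 74 − 8 = 66. Holds regardless of c. ✓
Unconnected: 74 − 54 ≥ 267 − c, so c ≥ 267 − 20 = 247.

247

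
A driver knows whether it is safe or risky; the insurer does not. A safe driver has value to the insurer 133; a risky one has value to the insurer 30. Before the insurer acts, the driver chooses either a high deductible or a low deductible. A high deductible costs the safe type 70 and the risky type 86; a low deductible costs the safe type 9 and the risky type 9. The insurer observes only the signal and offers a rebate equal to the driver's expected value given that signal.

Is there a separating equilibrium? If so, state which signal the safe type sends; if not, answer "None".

None

Try safe → high deductible, risky → low deductible:
  Under separation the insurer infers type exactly: high deductible → safe (pays 133), low deductible → risky (pays 30).
  Safe: high deductible gives 133 − 70 = 63; low deductible gives 30 − 9 = 21. No deviation. ✓
  Risky: low deductible gives 30 − 9 = 21; high deductible gives 133 − 86 = 47. Would deviate. ✗
Try safe → low deductible, risky → high deductible:
  Under separation the insurer infers type exactly: low deductible → safe (pays 133), high deductible → risky (pays 30).
  Safe: low deductible gives 133 − 9 = 124; high deductible gives 30 − 70 = -40. No deviation. ✓
  Risky: high deductible gives 30 − 86 = -56; low deductible gives 133 − 9 = 124. Would deviate. ✗
Neither assignment is incentive-compatible.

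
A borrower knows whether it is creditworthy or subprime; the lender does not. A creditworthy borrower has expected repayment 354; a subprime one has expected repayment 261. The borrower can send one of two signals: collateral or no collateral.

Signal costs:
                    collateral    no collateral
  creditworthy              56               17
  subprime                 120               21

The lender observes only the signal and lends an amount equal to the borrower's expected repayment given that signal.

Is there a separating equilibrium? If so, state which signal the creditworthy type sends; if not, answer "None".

collateral

Try creditworthy → collateral, subprime → no collateral:
  If types separate, collateral earns payment 354 and no collateral earns 261.
  Creditworthy: collateral gives 354 − 56 = 298; no collateral gives 261 − 17 = 244. No deviation. ✓
  Subprime: no collateral gives 261 − 21 = 240; collateral gives 354 − 120 = 234. No deviation. ✓
Both hold — the creditworthy type sends collateral.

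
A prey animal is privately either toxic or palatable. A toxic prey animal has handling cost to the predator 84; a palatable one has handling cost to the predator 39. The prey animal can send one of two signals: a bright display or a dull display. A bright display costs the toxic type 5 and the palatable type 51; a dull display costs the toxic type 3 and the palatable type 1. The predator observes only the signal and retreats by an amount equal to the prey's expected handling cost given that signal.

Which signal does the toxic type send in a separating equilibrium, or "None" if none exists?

bright display

Try toxic → bright display, palatable → dull display:
  If types separate, bright display earns payment 84 and dull display earns 39.
  Toxic: bright display gives 84 − 5 = 79; dull display gives 39 − 3 = 36. No deviation. ✓
  Palatable: dull display gives 39 − 1 = 38; bright display gives 84 − 51 = 33. No deviation. ✓
Both hold — the toxic type sends bright display.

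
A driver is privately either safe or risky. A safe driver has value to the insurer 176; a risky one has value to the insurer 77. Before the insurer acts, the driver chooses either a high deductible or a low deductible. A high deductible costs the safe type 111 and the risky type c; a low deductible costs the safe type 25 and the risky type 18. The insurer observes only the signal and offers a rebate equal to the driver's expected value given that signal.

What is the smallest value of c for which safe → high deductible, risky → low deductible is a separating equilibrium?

117

Under separation: high deductible → safe (pays 176); low deductible → risky (pays 77).
Safe: 176 − 111 = 65 ≥ 77 − 25 = 52. Holds regardless of c. ✓
Risky: 77 − 18 ≥ 176 − c, so c ≥ 176 − 59 = 117.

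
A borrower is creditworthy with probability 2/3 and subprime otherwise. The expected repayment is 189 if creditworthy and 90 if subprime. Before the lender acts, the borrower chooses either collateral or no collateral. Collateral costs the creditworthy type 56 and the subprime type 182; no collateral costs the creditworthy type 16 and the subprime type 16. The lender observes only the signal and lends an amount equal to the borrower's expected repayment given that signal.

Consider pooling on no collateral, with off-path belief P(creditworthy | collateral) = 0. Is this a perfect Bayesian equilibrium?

At the pooled signal (no collateral) the lender holds the prior 2/3 and pays 2/3·189 + 1/3·90 = 156. Off-path (collateral) belief 0 gives 0·189 + 1·90 = 90.
Creditworthy: no collateral gives 156 − 16 = 140; collateral gives 90 − 56 = 34. Stays. ✓
Subprime: no collateral gives 156 − 16 = 140; collateral gives 90 − 182 = -92. Stays. ✓

Yes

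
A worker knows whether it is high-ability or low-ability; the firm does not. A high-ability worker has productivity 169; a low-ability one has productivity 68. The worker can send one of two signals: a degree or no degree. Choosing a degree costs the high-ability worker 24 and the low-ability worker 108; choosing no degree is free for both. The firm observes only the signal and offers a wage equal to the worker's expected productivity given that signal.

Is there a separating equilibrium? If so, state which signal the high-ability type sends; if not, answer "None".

degree

Try high-ability → degree, low-ability → no degree:
  If types separate, degree earns payment 169 and no degree earns 68.
  High-ability: degree gives 169 − 24 = 145; no degree gives 68 − 0 = 68. No deviation. ✓
  Low-ability: no degree gives 68 − 0 = 68; degree gives 169 − 108 = 61. No deviation. ✓
Both hold — the high-ability type sends degree.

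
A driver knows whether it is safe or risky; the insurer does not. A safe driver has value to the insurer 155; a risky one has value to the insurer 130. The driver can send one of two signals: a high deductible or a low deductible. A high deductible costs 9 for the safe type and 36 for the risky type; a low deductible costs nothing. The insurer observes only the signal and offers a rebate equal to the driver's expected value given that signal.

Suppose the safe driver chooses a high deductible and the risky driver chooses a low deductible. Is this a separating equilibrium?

If types separate, high deductible earns payment 155 and low deductible earns 130.
Safe: high deductible gives 155 − 9 = 146; low deductible gives 130 − 0 = 130. No deviation. ✓
Risky: low deductible gives 130 − 0 = 130; high deductible gives 155 − 36 = 119. No deviation. ✓
Both incentive constraints hold.

Yes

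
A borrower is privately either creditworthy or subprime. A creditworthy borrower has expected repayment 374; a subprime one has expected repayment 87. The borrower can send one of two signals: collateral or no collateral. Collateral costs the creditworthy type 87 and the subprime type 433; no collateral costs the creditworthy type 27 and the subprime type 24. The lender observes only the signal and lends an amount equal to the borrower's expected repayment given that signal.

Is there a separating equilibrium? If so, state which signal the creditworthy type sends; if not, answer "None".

Try creditworthy → collateral, subprime → no collateral:
  If types separate, collateral earns payment 374 and no collateral earns 87.
  Creditworthy: collateral gives 374 − 87 = 287; no collateral gives 87 − 27 = 60. No deviation. ✓
  Subprime: no collateral gives 87 − 24 = 63; collateral gives 374 − 433 = -59. No deviation. ✓
Both hold — the creditworthy type sends collateral.

collateral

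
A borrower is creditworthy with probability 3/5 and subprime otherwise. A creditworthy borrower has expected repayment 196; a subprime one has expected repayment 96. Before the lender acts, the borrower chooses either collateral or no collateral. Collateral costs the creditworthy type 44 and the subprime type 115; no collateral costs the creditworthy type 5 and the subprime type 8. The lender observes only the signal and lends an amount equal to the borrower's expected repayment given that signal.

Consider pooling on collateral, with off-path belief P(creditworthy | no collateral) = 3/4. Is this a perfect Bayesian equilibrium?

No

At the pooled signal (collateral) the lender holds the prior 3/5 and pays 3/5·196 + 2/5·96 = 156. Off-path (no collateral) belief 3/4 gives 3/4·196 + 1/4·96 = 171.
Creditworthy: collateral gives 156 − 44 = 112; no collateral gives 171 − 5 = 166. Deviates. ✗
Subprime: collateral gives 156 − 115 = 41; no collateral gives 171 − 8 = 163. Deviates. ✗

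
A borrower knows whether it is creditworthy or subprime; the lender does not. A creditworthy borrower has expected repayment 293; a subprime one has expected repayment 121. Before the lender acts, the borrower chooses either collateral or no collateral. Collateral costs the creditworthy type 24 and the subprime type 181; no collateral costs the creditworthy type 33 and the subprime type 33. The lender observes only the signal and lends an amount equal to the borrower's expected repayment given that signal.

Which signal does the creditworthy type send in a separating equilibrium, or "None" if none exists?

None

Try creditworthy → collateral, subprime → no collateral:
  If types separate, collateral earns payment 293 and no collateral earns 121.
  Creditworthy: collateral gives 293 − 24 = 269; no collateral gives 121 − 33 = 88. No deviation. ✓
  Subprime: no collateral gives 121 − 33 = 88; collateral gives 293 − 181 = 112. Would deviate. ✗
Try creditworthy → no collateral, subprime → collateral:
  If types separate, no collateral earns payment 293 and collateral earns 121.
  Creditworthy: no collateral gives 293 − 33 = 260; collateral gives 121 − 24 = 97. No deviation. ✓
  Subprime: collateral gives 121 − 181 = -60; no collateral gives 293 − 33 = 260. Would deviate. ✗
Neither assignment is incentive-compatible.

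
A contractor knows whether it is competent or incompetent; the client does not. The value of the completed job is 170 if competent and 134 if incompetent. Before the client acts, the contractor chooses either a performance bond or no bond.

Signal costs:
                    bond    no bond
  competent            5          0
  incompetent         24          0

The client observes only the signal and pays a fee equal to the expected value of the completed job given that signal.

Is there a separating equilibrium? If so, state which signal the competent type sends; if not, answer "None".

Try competent → bond, incompetent → no bond:
  Under separation the client infers type exactly: bond → competent (pays 170), no bond → incompetent (pays 134).
  Competent: bond gives 170 − 5 = 165; no bond gives 134 − 0 = 134. No deviation. ✓
  Incompetent: no bond gives 134 − 0 = 134; bond gives 170 − 24 = 146. Would deviate. ✗
Try competent → no bond, incompetent → bond:
  Under separation the client infers type exactly: no bond → competent (pays 170), bond → incompetent (pays 134).
  Competent: no bond gives 170 − 0 = 170; bond gives 134 − 5 = 129. No deviation. ✓
  Incompetent: bond gives 134 − 24 = 110; no bond gives 170 − 0 = 170. Would deviate. ✗
Neither assignment is incentive-compatible.

None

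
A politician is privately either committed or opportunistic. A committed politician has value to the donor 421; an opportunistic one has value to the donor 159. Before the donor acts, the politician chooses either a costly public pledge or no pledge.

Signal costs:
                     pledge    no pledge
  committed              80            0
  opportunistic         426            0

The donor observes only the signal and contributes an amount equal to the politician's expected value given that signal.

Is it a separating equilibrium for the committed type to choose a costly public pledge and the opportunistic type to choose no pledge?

Yes

If types separate, pledge earns payment 421 and no pledge earns 159.
Committed: pledge gives 421 − 80 = 341; no pledge gives 159 − 0 = 159. No deviation. ✓
Opportunistic: no pledge gives 159 − 0 = 159; pledge gives 421 − 426 = -5. No deviation. ✓
Neither type gains from mimicking the other.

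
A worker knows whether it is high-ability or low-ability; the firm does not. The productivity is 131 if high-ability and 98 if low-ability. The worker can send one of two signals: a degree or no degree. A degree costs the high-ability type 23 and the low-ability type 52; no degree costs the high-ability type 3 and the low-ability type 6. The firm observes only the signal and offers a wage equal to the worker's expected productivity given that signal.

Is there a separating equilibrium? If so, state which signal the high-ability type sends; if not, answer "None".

degree

Try high-ability → degree, low-ability → no degree:
  If types separate, degree earns payment 131 and no degree earns 98.
  High-ability: degree gives 131 − 23 = 108; no degree gives 98 − 3 = 95. No deviation. ✓
  Low-ability: no degree gives 98 − 6 = 92; degree gives 131 − 52 = 79. No deviation. ✓
Both hold — the high-ability type sends degree.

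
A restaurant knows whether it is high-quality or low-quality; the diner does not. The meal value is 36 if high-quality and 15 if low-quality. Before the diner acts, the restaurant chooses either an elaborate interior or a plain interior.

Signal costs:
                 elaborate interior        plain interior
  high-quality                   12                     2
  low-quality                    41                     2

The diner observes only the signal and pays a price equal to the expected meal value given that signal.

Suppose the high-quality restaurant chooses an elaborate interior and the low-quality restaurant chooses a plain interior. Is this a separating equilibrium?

Yes

Under separation the diner infers type exactly: elaborate interior → high-quality (pays 36), plain interior → low-quality (pays 15).
High-quality: elaborate interior gives 36 − 12 = 24; plain interior gives 15 − 2 = 13. No deviation. ✓
Low-quality: plain interior gives 15 − 2 = 13; elaborate interior gives 36 − 41 = -5. No deviation. ✓
Both incentive constraints hold.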